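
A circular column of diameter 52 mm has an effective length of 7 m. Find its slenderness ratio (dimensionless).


Radius of gyration r = d / 4 = 52 / 4 = 13.0 mm
L_eff = 7000.0 mm
Slenderness ratio = L / r = 7000.0 / 13.0 = 538.46 (dimensionless)

538.46 (dimensionless)


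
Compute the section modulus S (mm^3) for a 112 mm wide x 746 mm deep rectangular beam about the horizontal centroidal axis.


S = b * h^2 / 6
= 112 * 746^2 / 6
= 112 * 556516 / 6
= 10388298.67 mm^3

10388298.67 mm^3


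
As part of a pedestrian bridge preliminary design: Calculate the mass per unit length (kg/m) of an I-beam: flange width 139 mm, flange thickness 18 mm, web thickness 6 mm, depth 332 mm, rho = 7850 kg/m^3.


A_flanges = 2 * 139 * 18 = 5004 mm^2
A_web = (332 - 2 * 18) * 6 = 1776 mm^2
A_total = 5004 + 1776 = 6780 mm^2 = 0.006780 m^2
Weight = rho * A = 7850 * 0.006780 = 53.223 kg/m

53.223 kg/m


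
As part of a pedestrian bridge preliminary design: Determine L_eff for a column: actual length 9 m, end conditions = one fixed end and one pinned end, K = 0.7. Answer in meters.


L_eff = K * L
= 0.7 * 9
= 6.3 m

6.3 m


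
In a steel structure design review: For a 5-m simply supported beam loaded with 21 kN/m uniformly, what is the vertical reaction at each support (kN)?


Total load = w * L = 21 * 5 = 105 kN
By symmetry, each reaction R = total / 2 = 105 / 2 = 52.5 kN

52.5 kN


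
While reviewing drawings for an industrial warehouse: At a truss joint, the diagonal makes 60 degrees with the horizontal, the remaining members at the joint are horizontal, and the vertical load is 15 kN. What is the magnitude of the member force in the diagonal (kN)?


At the joint, only the diagonal has a vertical component, so vertical equilibrium gives:
F * sin(60) = 15
F = 15 / sin(60)
= 15 / 0.866025
= 17.32 kN

17.32 kN


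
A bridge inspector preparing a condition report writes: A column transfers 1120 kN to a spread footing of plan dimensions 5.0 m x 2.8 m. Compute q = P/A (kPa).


A = 5.0 * 2.8 = 14.0 m^2
q = P / A = 1120 / 14.0
= 80.0 kPa

80.0 kPa


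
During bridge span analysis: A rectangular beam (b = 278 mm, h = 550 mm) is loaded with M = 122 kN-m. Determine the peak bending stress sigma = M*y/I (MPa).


I = b * h^3 / 12 = 278 * 550^3 / 12 = 3854354166.67 mm^4
y = h / 2 = 550 / 2 = 275.0 mm
M = 122 kN-m = 122000000.0 N-mm
sigma = M * y / I = 122000000.0 * 275.0 / 3854354166.67
= 8.7 MPa

8.7 MPa


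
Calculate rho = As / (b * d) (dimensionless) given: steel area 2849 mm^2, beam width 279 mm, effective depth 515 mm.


rho = As / (b * d)
= 2849 / (279 * 515)
= 2849 / 143685
= 0.019828 (dimensionless)

0.019828 (dimensionless)


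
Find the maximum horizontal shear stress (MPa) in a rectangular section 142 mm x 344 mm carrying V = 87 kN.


A = b * h = 142 * 344 = 48848 mm^2
V = 87 kN = 87000.0 N
tau_max = 1.5 * V / A = 1.5 * 87000.0 / 48848
= 2.6716 MPa

2.6716 MPa


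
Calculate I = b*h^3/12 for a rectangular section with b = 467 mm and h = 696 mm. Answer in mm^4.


I = b * h^3 / 12
= 467 * 696^3 / 12
= 467 * 337153536 / 12
= 13120891776.0 mm^4

13120891776.0 mm^4


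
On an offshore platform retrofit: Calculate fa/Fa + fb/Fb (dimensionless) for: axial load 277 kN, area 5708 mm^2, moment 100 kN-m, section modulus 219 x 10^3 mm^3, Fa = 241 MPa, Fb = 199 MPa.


f_a = P / A = 277000.0 / 5708 = 48.5284 MPa
f_b = M / S = 100000000.0 / 219000.0 = 456.621 MPa
Ratio = f_a / Fa + f_b / Fb
= 48.5284 / 241 + 456.621 / 199
= 2.4959 (dimensionless)

2.4959 (dimensionless)


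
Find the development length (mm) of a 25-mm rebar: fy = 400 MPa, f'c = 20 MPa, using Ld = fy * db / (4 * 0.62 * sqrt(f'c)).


Ld = (fy * db) / (4 * 0.62 * sqrt(f'c))
= (400 * 25) / (4 * 0.62 * sqrt(20))
= 10000 / 11.0909
= 901.64 mm

901.64 mm


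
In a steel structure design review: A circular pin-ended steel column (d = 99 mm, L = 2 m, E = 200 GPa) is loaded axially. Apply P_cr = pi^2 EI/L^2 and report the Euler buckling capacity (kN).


I = pi * d^4 / 64 = 4715314.64 mm^4
L = 2000.0 mm
P_cr = pi^2 * E * I / L^2
= 9.8696 * 200000.0 * 4715314.64 / 2000.0^2
= 2326914.51 N = 2326.9145 kN

2326.9145 kN


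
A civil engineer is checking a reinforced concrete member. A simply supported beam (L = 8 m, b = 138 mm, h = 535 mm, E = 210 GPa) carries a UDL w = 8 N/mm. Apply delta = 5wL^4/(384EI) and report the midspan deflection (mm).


I = 138 * 535^3 / 12 = 1760999312.5 mm^4
L = 8000.0 mm, w = 8 N/mm, E = 210000.0 MPa
delta = 5 * w * L^4 / (384 * E * I)
= 5 * 8 * 8000.0^4 / (384 * 210000.0 * 1760999312.5)
= 1.1537 mm

1.1537 mm


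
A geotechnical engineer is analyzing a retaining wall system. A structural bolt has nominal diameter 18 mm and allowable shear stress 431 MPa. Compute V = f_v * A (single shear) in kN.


A = pi * d^2 / 4 = pi * 18^2 / 4 = 254.469 mm^2
V = f_v * A / 1000 = 431 * 254.469 / 1000
= 109.6761 kN

109.6761 kN


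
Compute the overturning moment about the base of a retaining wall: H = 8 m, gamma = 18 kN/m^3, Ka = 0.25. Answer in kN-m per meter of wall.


Pa = 0.5 * Ka * gamma * H^2
= 0.5 * 0.25 * 18 * 8^2
= 144.0 kN/m
Arm = H / 3 = 8 / 3 = 2.6667 m
Mo = Pa * arm = Pa * H / 3 = 144.0 * 8 / 3 = 384.0 kN-m/m

384.0 kN-m/m


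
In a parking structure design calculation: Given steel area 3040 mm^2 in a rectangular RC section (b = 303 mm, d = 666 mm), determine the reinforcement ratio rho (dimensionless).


rho = As / (b * d)
= 3040 / (303 * 666)
= 3040 / 201798
= 0.015065 (dimensionless)

0.015065 (dimensionless)


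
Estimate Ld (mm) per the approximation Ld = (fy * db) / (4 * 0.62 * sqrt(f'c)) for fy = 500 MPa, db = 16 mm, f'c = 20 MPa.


Ld = (fy * db) / (4 * 0.62 * sqrt(f'c))
= (500 * 16) / (4 * 0.62 * sqrt(20))
= 8000 / 11.0909
= 721.31 mm

721.31 mm


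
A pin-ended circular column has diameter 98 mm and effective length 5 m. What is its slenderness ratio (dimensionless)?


Radius of gyration r = d / 4 = 98 / 4 = 24.5 mm
L_eff = 5000.0 mm
Slenderness ratio = L / r = 5000.0 / 24.5 = 204.08 (dimensionless)

204.08 (dimensionless)


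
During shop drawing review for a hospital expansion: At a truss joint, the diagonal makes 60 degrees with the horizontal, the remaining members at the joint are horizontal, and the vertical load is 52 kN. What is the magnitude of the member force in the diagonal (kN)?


At the joint, only the diagonal has a vertical component, so vertical equilibrium gives:
F * sin(60) = 52
F = 52 / sin(60)
= 52 / 0.866025
= 60.04 kN

60.04 kN


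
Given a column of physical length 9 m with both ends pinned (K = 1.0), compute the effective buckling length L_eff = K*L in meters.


L_eff = K * L
= 1.0 * 9
= 9.0 m

9.0 m


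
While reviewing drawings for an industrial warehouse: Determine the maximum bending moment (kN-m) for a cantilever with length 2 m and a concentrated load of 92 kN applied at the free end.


For a cantilever with a point load at the free end:
M_max = P * L = 92 * 2 = 184 kN-m

184 kN-m


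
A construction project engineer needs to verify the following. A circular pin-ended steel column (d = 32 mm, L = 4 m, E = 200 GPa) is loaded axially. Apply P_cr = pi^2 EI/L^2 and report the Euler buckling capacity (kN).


I = pi * d^4 / 64 = 51471.85 mm^4
L = 4000.0 mm
P_cr = pi^2 * E * I / L^2
= 9.8696 * 200000.0 * 51471.85 / 4000.0^2
= 6350.09 N = 6.3501 kN

6.3501 kN


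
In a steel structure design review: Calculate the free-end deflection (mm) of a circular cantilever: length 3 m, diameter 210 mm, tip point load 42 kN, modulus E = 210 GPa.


I = pi * d^4 / 64 = pi * 210^4 / 64 = 95465637.63 mm^4
L = 3000.0 mm, P = 42000.0 N, E = 210000.0 MPa
delta = P * L^3 / (3 * E * I)
= 42000.0 * 3000.0^3 / (3 * 210000.0 * 95465637.63)
= 18.855 mm

18.855 mm


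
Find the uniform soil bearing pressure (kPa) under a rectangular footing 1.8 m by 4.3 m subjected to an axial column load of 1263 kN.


A = 1.8 * 4.3 = 7.74 m^2
q = P / A = 1263 / 7.74
= 163.1783 kPa

163.1783 kPa


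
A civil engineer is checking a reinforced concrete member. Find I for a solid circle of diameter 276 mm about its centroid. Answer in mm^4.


r = d / 2 = 276 / 2 = 138.0 mm
I = pi * r^4 / 4 = pi * 138.0^4 / 4
= 284843443.25 mm^4

284843443.25 mm^4


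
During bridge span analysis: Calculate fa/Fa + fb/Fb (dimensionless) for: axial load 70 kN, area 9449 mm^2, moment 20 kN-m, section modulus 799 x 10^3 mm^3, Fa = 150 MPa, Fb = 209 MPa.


f_a = P / A = 70000.0 / 9449 = 7.4082 MPa
f_b = M / S = 20000000.0 / 799000.0 = 25.0313 MPa
Ratio = f_a / Fa + f_b / Fb
= 7.4082 / 150 + 25.0313 / 209
= 0.1692 (dimensionless)

0.1692 (dimensionless)


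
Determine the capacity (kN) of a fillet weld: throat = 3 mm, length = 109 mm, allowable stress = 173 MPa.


Strength = throat * length * allowable stress
= 3 * 109 * 173 N
= 56571 N
= 56.57 kN

56.57 kN


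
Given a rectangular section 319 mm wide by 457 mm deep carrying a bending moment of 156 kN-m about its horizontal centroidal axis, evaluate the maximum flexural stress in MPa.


I = b * h^3 / 12 = 319 * 457^3 / 12 = 2537219480.58 mm^4
y = h / 2 = 457 / 2 = 228.5 mm
M = 156 kN-m = 156000000.0 N-mm
sigma = M * y / I = 156000000.0 * 228.5 / 2537219480.58
= 14.05 MPa

14.05 MPa


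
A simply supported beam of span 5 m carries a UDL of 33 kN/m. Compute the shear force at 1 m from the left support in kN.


R_A = w * L / 2 = 33 * 5 / 2 = 82.5 kN
V(x) = R_A - w * x = 82.5 - 33 * 1
= 49.5 kN

49.5 kN


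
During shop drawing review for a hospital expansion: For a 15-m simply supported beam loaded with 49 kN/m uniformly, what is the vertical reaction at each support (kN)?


Total load = w * L = 49 * 15 = 735 kN
By symmetry, each reaction R = total / 2 = 735 / 2 = 367.5 kN

367.5 kN


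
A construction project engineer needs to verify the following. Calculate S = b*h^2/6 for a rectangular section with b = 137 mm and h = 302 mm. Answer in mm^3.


S = b * h^2 / 6
= 137 * 302^2 / 6
= 137 * 91204 / 6
= 2082491.33 mm^3

2082491.33 mm^3


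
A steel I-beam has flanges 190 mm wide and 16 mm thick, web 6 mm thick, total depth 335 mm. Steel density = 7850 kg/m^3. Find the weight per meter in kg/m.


A_flanges = 2 * 190 * 16 = 6080 mm^2
A_web = (335 - 2 * 16) * 6 = 1818 mm^2
A_total = 6080 + 1818 = 7898 mm^2 = 0.007898 m^2
Weight = rho * A = 7850 * 0.007898 = 61.9993 kg/m

61.9993 kg/m


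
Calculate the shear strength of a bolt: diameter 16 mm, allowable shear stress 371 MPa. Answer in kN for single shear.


A = pi * d^2 / 4 = pi * 16^2 / 4 = 201.0619 mm^2
V = f_v * A / 1000 = 371 * 201.0619 / 1000
= 74.594 kN

74.594 kN


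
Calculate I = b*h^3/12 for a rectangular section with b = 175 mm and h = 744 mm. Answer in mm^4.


I = b * h^3 / 12
= 175 * 744^3 / 12
= 175 * 411830784 / 12
= 6005865600.0 mm^4

6005865600.0 mm^4


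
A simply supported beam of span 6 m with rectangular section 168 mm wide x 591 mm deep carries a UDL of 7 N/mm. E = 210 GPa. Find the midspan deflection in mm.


I = 168 * 591^3 / 12 = 2889950994.0 mm^4
L = 6000.0 mm, w = 7 N/mm, E = 210000.0 MPa
delta = 5 * w * L^4 / (384 * E * I)
= 5 * 7 * 6000.0^4 / (384 * 210000.0 * 2889950994.0)
= 0.1946 mm

0.1946 mm


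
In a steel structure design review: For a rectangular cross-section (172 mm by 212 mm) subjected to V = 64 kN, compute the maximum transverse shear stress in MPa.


A = b * h = 172 * 212 = 36464 mm^2
V = 64 kN = 64000.0 N
tau_max = 1.5 * V / A = 1.5 * 64000.0 / 36464
= 2.6327 MPa

2.6327 MPa


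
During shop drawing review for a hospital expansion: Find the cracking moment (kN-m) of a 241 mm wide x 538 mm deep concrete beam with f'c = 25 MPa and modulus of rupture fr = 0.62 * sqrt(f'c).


fr = 0.62 * sqrt(25) = 0.62 * 5.0 = 3.1 MPa
I = 241 * 538^3 / 12 = 3127394179.33 mm^4
y_t = 269.0 mm
M_cr = fr * I / y_t = 3.1 * 3127394179.33 / 269.0 N-mm
= 36.0406 kN-m

36.0406 kN-m


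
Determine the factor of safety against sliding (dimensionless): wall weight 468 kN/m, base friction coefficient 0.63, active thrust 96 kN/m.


Resisting force = mu * W = 0.63 * 468 = 294.84 kN/m
FOS = Resisting / Driving = 294.84 / 96
= 3.0712 (dimensionless)

3.0712 (dimensionless)


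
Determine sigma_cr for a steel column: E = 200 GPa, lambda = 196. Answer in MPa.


sigma_cr = pi^2 * E / lambda^2
= 9.8696 * 200000.0 / 196^2
= 9.8696 * 200000.0 / 38416
= 51.3828 MPa

51.3828 MPa


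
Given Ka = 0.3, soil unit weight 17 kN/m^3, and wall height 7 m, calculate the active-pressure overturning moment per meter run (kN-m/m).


Pa = 0.5 * Ka * gamma * H^2
= 0.5 * 0.3 * 17 * 7^2
= 124.95 kN/m
Arm = H / 3 = 7 / 3 = 2.3333 m
Mo = Pa * arm = Pa * H / 3 = 124.95 * 7 / 3 = 291.55 kN-m/m

291.55 kN-m/m


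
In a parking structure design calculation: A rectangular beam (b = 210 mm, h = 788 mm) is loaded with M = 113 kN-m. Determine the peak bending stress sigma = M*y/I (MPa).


I = b * h^3 / 12 = 210 * 788^3 / 12 = 8562817760.0 mm^4
y = h / 2 = 788 / 2 = 394.0 mm
M = 113 kN-m = 113000000.0 N-mm
sigma = M * y / I = 113000000.0 * 394.0 / 8562817760.0
= 5.2 MPa

5.2 MPa


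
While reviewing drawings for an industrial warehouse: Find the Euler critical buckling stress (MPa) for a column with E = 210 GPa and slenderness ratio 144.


sigma_cr = pi^2 * E / lambda^2
= 9.8696 * 210000.0 / 144^2
= 9.8696 * 210000.0 / 20736
= 99.9526 MPa

99.9526 MPa


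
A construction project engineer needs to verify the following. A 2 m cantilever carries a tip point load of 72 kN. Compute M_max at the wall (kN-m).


For a cantilever with a point load at the free end:
M_max = P * L = 72 * 2 = 144 kN-m

144 kN-m


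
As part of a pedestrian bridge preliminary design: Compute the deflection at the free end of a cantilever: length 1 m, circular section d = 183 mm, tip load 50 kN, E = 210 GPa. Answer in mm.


I = pi * d^4 / 64 = pi * 183^4 / 64 = 55052146.59 mm^4
L = 1000.0 mm, P = 50000.0 N, E = 210000.0 MPa
delta = P * L^3 / (3 * E * I)
= 50000.0 * 1000.0^3 / (3 * 210000.0 * 55052146.59)
= 1.4416 mm

1.4416 mm


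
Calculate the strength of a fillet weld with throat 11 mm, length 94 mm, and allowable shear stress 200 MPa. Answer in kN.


Strength = throat * length * allowable stress
= 11 * 94 * 200 N
= 206800 N
= 206.8 kN

206.8 kN


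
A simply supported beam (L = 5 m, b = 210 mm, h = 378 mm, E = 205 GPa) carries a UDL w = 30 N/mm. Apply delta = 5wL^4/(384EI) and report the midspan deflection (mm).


I = 210 * 378^3 / 12 = 945177660.0 mm^4
L = 5000.0 mm, w = 30 N/mm, E = 205000.0 MPa
delta = 5 * w * L^4 / (384 * E * I)
= 5 * 30 * 5000.0^4 / (384 * 205000.0 * 945177660.0)
= 1.26 mm

1.26 mm


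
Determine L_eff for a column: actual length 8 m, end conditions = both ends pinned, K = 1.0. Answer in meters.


L_eff = K * L
= 1.0 * 8
= 8.0 m

8.0 m


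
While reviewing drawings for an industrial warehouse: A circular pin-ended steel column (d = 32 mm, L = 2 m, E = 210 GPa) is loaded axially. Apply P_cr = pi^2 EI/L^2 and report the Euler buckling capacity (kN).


I = pi * d^4 / 64 = 51471.85 mm^4
L = 2000.0 mm
P_cr = pi^2 * E * I / L^2
= 9.8696 * 210000.0 * 51471.85 / 2000.0^2
= 26670.36 N = 26.6704 kN

26.6704 kN


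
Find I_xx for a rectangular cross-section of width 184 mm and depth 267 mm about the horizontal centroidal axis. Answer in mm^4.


I = b * h^3 / 12
= 184 * 267^3 / 12
= 184 * 19034163 / 12
= 291857166.0 mm^4

291857166.0 mm^4


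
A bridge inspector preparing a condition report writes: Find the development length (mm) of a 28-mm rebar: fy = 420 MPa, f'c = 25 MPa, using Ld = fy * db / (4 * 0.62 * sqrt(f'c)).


Ld = (fy * db) / (4 * 0.62 * sqrt(f'c))
= (420 * 28) / (4 * 0.62 * sqrt(25))
= 11760 / 12.4
= 948.39 mm

948.39 mm


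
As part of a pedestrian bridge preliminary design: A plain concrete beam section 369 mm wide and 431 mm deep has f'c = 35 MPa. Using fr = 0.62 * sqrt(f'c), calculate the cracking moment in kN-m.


fr = 0.62 * sqrt(35) = 0.62 * 5.9161 = 3.668 MPa
I = 369 * 431^3 / 12 = 2461936973.25 mm^4
y_t = 215.5 mm
M_cr = fr * I / y_t = 3.668 * 2461936973.25 / 215.5 N-mm
= 41.904 kN-m

41.904 kN-m


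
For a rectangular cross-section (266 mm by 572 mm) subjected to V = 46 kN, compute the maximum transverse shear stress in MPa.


A = b * h = 266 * 572 = 152152 mm^2
V = 46 kN = 46000.0 N
tau_max = 1.5 * V / A = 1.5 * 46000.0 / 152152
= 0.4535 MPa

0.4535 MPa


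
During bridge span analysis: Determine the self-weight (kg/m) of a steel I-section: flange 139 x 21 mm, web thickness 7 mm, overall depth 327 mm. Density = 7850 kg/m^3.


A_flanges = 2 * 139 * 21 = 5838 mm^2
A_web = (327 - 2 * 21) * 7 = 1995 mm^2
A_total = 5838 + 1995 = 7833 mm^2 = 0.007833 m^2
Weight = rho * A = 7850 * 0.007833 = 61.489 kg/m

61.489 kg/m


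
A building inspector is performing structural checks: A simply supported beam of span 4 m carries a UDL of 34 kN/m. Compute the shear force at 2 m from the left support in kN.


R_A = w * L / 2 = 34 * 4 / 2 = 68.0 kN
V(x) = R_A - w * x = 68.0 - 34 * 2
= 0.0 kN

0.0 kN


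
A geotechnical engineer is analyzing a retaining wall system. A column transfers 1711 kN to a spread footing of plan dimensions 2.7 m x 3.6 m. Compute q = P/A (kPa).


A = 2.7 * 3.6 = 9.72 m^2
q = P / A = 1711 / 9.72
= 176.0288 kPa

176.0288 kPa


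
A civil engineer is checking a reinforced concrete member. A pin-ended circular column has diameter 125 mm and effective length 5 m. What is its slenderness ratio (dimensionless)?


Radius of gyration r = d / 4 = 125 / 4 = 31.25 mm
L_eff = 5000.0 mm
Slenderness ratio = L / r = 5000.0 / 31.25 = 160.0 (dimensionless)

160.0 (dimensionless)


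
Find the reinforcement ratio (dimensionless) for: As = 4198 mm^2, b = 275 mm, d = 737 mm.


rho = As / (b * d)
= 4198 / (275 * 737)
= 4198 / 202675
= 0.020713 (dimensionless)

0.020713 (dimensionless)


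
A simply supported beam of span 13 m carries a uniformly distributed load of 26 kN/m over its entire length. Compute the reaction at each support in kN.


Total load = w * L = 26 * 13 = 338 kN
By symmetry, each reaction R = total / 2 = 338 / 2 = 169.0 kN

169.0 kN


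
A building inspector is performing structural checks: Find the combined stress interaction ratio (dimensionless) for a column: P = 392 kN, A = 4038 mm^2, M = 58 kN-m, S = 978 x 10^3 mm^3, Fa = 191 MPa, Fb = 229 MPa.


f_a = P / A = 392000.0 / 4038 = 97.0778 MPa
f_b = M / S = 58000000.0 / 978000.0 = 59.3047 MPa
Ratio = f_a / Fa + f_b / Fb
= 97.0778 / 191 + 59.3047 / 229
= 0.7672 (dimensionless)

0.7672 (dimensionless)


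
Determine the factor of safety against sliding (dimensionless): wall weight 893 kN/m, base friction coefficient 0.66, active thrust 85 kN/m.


Resisting force = mu * W = 0.66 * 893 = 589.38 kN/m
FOS = Resisting / Driving = 589.38 / 85
= 6.9339 (dimensionless)

6.9339 (dimensionless)


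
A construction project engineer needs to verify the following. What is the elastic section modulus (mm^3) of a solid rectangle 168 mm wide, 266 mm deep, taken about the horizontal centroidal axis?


S = b * h^2 / 6
= 168 * 266^2 / 6
= 168 * 70756 / 6
= 1981168.0 mm^3

1981168.0 mm^3


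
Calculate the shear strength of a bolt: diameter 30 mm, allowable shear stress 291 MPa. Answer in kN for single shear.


A = pi * d^2 / 4 = pi * 30^2 / 4 = 706.8583 mm^2
V = f_v * A / 1000 = 291 * 706.8583 / 1000
= 205.6958 kN

205.6958 kN


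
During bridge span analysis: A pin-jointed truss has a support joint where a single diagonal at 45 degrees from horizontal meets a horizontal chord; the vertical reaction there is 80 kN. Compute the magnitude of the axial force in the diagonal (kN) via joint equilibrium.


At the joint, only the diagonal has a vertical component, so vertical equilibrium gives:
F * sin(45) = 80
F = 80 / sin(45)
= 80 / 0.707107
= 113.14 kN

113.14 kN


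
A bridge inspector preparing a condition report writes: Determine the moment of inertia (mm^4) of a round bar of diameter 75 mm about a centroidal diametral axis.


r = d / 2 = 75 / 2 = 37.5 mm
I = pi * r^4 / 4 = pi * 37.5^4 / 4
= 1553155.55 mm^4

1553155.55 mm^4


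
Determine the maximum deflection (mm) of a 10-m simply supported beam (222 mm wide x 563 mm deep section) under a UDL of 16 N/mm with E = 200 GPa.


I = 222 * 563^3 / 12 = 3301390619.5 mm^4
L = 10000.0 mm, w = 16 N/mm, E = 200000.0 MPa
delta = 5 * w * L^4 / (384 * E * I)
= 5 * 16 * 10000.0^4 / (384 * 200000.0 * 3301390619.5)
= 3.1552 mm

3.1552 mm


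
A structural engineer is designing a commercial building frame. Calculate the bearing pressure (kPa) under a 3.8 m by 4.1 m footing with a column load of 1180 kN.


A = 3.8 * 4.1 = 15.58 m^2
q = P / A = 1180 / 15.58
= 75.7381 kPa

75.7381 kPa


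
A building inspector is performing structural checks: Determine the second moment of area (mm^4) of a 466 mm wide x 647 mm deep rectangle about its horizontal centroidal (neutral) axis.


I = b * h^3 / 12
= 466 * 647^3 / 12
= 466 * 270840023 / 12
= 10517620893.17 mm^4

10517620893.17 mm^4


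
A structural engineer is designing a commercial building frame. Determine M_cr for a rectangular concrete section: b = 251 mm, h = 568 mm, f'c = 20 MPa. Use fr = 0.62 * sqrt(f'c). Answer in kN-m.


fr = 0.62 * sqrt(20) = 0.62 * 4.4721 = 2.7727 MPa
I = 251 * 568^3 / 12 = 3832988202.67 mm^4
y_t = 284.0 mm
M_cr = fr * I / y_t = 2.7727 * 3832988202.67 / 284.0 N-mm
= 37.4219 kN-m

37.4219 kN-m


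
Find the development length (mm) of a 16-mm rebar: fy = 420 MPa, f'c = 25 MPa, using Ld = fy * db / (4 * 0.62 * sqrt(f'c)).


Ld = (fy * db) / (4 * 0.62 * sqrt(f'c))
= (420 * 16) / (4 * 0.62 * sqrt(25))
= 6720 / 12.4
= 541.94 mm

541.94 mm


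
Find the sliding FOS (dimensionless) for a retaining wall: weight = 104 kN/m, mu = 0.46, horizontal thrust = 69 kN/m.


Resisting force = mu * W = 0.46 * 104 = 47.84 kN/m
FOS = Resisting / Driving = 47.84 / 69
= 0.6933 (dimensionless)

0.6933 (dimensionless)


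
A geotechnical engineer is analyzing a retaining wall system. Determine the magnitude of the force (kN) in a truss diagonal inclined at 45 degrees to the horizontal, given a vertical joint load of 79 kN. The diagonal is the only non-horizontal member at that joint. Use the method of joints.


At the joint, only the diagonal has a vertical component, so vertical equilibrium gives:
F * sin(45) = 79
F = 79 / sin(45)
= 79 / 0.707107
= 111.72 kN

111.72 kN


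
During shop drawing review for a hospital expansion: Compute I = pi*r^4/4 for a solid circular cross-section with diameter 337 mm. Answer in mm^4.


r = d / 2 = 337 / 2 = 168.5 mm
I = pi * r^4 / 4 = pi * 168.5^4 / 4
= 633125057.57 mm^4

633125057.57 mm^4


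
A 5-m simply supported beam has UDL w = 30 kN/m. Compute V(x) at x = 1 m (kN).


R_A = w * L / 2 = 30 * 5 / 2 = 75.0 kN
V(x) = R_A - w * x = 75.0 - 30 * 1
= 45.0 kN

45.0 kN


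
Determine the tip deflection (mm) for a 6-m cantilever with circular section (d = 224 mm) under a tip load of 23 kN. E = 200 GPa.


I = pi * d^4 / 64 = pi * 224^4 / 64 = 123583921.54 mm^4
L = 6000.0 mm, P = 23000.0 N, E = 200000.0 MPa
delta = P * L^3 / (3 * E * I)
= 23000.0 * 6000.0^3 / (3 * 200000.0 * 123583921.54)
= 66.999 mm

66.999 mm


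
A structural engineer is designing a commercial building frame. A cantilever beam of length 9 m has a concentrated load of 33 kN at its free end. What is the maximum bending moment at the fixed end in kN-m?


For a cantilever with a point load at the free end:
M_max = P * L = 33 * 9 = 297 kN-m

297 kN-m


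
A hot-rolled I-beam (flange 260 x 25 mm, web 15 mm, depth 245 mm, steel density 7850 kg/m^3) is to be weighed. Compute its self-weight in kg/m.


A_flanges = 2 * 260 * 25 = 13000 mm^2
A_web = (245 - 2 * 25) * 15 = 2925 mm^2
A_total = 13000 + 2925 = 15925 mm^2 = 0.015925 m^2
Weight = rho * A = 7850 * 0.015925 = 125.0113 kg/m

125.0113 kg/m


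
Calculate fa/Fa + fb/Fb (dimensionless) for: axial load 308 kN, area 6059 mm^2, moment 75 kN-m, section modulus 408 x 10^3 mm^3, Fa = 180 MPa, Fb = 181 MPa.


f_a = P / A = 308000.0 / 6059 = 50.8335 MPa
f_b = M / S = 75000000.0 / 408000.0 = 183.8235 MPa
Ratio = f_a / Fa + f_b / Fb
= 50.8335 / 180 + 183.8235 / 181
= 1.298 (dimensionless)

1.298 (dimensionless)


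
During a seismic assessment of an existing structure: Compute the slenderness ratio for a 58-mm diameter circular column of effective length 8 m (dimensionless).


Radius of gyration r = d / 4 = 58 / 4 = 14.5 mm
L_eff = 8000.0 mm
Slenderness ratio = L / r = 8000.0 / 14.5 = 551.72 (dimensionless)

551.72 (dimensionless)


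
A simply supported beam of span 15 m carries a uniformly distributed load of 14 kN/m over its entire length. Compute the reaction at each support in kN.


Total load = w * L = 14 * 15 = 210 kN
By symmetry, each reaction R = total / 2 = 210 / 2 = 105.0 kN

105.0 kN


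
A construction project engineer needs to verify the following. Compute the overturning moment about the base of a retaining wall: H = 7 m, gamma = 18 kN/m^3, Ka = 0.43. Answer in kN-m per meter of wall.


Pa = 0.5 * Ka * gamma * H^2
= 0.5 * 0.43 * 18 * 7^2
= 189.63 kN/m
Arm = H / 3 = 7 / 3 = 2.3333 m
Mo = Pa * arm = Pa * H / 3 = 189.63 * 7 / 3 = 442.47 kN-m/m

442.47 kN-m/m


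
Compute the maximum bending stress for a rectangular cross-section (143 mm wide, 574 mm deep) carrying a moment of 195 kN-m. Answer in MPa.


I = b * h^3 / 12 = 143 * 574^3 / 12 = 2253670752.67 mm^4
y = h / 2 = 574 / 2 = 287.0 mm
M = 195 kN-m = 195000000.0 N-mm
sigma = M * y / I = 195000000.0 * 287.0 / 2253670752.67
= 24.83 MPa

24.83 MPa


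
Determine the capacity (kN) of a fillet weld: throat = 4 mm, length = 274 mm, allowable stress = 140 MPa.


Strength = throat * length * allowable stress
= 4 * 274 * 140 N
= 153440 N
= 153.44 kN

153.44 kN


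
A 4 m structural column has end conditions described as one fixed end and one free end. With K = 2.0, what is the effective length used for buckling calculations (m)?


L_eff = K * L
= 2.0 * 4
= 8.0 m

8.0 m


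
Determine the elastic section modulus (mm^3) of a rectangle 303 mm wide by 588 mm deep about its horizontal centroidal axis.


S = b * h^2 / 6
= 303 * 588^2 / 6
= 303 * 345744 / 6
= 17460072.0 mm^3

17460072.0 mm^3


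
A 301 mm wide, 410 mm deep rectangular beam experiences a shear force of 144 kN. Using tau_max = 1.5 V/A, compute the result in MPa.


A = b * h = 301 * 410 = 123410 mm^2
V = 144 kN = 144000.0 N
tau_max = 1.5 * V / A = 1.5 * 144000.0 / 123410
= 1.7503 MPa

1.7503 MPa


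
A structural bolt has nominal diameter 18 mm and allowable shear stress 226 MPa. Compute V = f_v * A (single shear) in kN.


A = pi * d^2 / 4 = pi * 18^2 / 4 = 254.469 mm^2
V = f_v * A / 1000 = 226 * 254.469 / 1000
= 57.51 kN

57.51 kN


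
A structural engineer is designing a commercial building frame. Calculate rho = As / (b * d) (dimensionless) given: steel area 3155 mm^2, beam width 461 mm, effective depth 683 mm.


rho = As / (b * d)
= 3155 / (461 * 683)
= 3155 / 314863
= 0.01002 (dimensionless)

0.01002 (dimensionless)


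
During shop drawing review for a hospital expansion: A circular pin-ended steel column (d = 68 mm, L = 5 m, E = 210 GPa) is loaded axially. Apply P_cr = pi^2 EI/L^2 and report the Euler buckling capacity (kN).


I = pi * d^4 / 64 = 1049555.84 mm^4
L = 5000.0 mm
P_cr = pi^2 * E * I / L^2
= 9.8696 * 210000.0 * 1049555.84 / 5000.0^2
= 87013.09 N = 87.0131 kN

87.0131 kN


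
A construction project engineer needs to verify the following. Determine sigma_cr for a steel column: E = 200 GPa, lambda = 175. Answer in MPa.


sigma_cr = pi^2 * E / lambda^2
= 9.8696 * 200000.0 / 175^2
= 9.8696 * 200000.0 / 30625
= 64.4546 MPa

64.4546 MPa


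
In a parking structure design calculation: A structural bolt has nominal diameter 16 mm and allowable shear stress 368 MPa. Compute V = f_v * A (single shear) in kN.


A = pi * d^2 / 4 = pi * 16^2 / 4 = 201.0619 mm^2
V = f_v * A / 1000 = 368 * 201.0619 / 1000
= 73.9908 kN

73.9908 kN


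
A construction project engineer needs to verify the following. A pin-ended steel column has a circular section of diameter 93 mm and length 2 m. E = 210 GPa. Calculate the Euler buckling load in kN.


I = pi * d^4 / 64 = 3671991.72 mm^4
L = 2000.0 mm
P_cr = pi^2 * E * I / L^2
= 9.8696 * 210000.0 * 3671991.72 / 2000.0^2
= 1902658.04 N = 1902.658 kN

1902.658 kN


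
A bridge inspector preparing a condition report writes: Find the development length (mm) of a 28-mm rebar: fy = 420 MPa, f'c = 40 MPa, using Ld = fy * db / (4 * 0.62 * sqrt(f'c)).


Ld = (fy * db) / (4 * 0.62 * sqrt(f'c))
= (420 * 28) / (4 * 0.62 * sqrt(40))
= 11760 / 15.6849
= 749.77 mm

749.77 mm


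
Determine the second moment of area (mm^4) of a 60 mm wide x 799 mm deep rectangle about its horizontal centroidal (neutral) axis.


I = b * h^3 / 12
= 60 * 799^3 / 12
= 60 * 510082399 / 12
= 2550411995.0 mm^4

2550411995.0 mm^4


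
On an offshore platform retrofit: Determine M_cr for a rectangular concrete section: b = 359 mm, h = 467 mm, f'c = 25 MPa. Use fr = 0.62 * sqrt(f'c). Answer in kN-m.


fr = 0.62 * sqrt(25) = 0.62 * 5.0 = 3.1 MPa
I = 359 * 467^3 / 12 = 3046939593.08 mm^4
y_t = 233.5 mm
M_cr = fr * I / y_t = 3.1 * 3046939593.08 / 233.5 N-mm
= 40.4519 kN-m

40.4519 kN-m


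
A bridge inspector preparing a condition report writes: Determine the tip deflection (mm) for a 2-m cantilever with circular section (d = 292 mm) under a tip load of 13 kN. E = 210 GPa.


I = pi * d^4 / 64 = pi * 292^4 / 64 = 356862821.2 mm^4
L = 2000.0 mm, P = 13000.0 N, E = 210000.0 MPa
delta = P * L^3 / (3 * E * I)
= 13000.0 * 2000.0^3 / (3 * 210000.0 * 356862821.2)
= 0.4626 mm

0.4626 mm


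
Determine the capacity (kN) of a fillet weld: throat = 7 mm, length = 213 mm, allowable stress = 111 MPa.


Strength = throat * length * allowable stress
= 7 * 213 * 111 N
= 165501 N
= 165.5 kN

165.5 kN


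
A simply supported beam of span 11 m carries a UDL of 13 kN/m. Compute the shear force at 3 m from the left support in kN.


R_A = w * L / 2 = 13 * 11 / 2 = 71.5 kN
V(x) = R_A - w * x = 71.5 - 13 * 3
= 32.5 kN

32.5 kN


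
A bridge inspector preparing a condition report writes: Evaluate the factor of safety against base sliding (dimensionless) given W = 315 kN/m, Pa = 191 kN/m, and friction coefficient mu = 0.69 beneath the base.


Resisting force = mu * W = 0.69 * 315 = 217.35 kN/m
FOS = Resisting / Driving = 217.35 / 191
= 1.138 (dimensionless)

1.138 (dimensionless)


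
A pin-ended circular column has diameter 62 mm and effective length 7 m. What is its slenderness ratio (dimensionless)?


Radius of gyration r = d / 4 = 62 / 4 = 15.5 mm
L_eff = 7000.0 mm
Slenderness ratio = L / r = 7000.0 / 15.5 = 451.61 (dimensionless)

451.61 (dimensionless)


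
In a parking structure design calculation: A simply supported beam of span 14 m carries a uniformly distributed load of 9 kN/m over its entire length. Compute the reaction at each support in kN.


Total load = w * L = 9 * 14 = 126 kN
By symmetry, each reaction R = total / 2 = 126 / 2 = 63.0 kN

63.0 kN


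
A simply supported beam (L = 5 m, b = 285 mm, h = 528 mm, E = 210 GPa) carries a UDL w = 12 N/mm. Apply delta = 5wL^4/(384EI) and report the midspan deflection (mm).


I = 285 * 528^3 / 12 = 3495951360.0 mm^4
L = 5000.0 mm, w = 12 N/mm, E = 210000.0 MPa
delta = 5 * w * L^4 / (384 * E * I)
= 5 * 12 * 5000.0^4 / (384 * 210000.0 * 3495951360.0)
= 0.133 mm

0.133 mm


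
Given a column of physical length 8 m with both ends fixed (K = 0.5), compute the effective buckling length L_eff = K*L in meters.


L_eff = K * L
= 0.5 * 8
= 4.0 m

4.0 m


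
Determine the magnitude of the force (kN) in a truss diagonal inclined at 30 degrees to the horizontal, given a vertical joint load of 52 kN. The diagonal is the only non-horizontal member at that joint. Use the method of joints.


At the joint, only the diagonal has a vertical component, so vertical equilibrium gives:
F * sin(30) = 52
F = 52 / sin(30)
= 52 / 0.5
= 104.0 kN

104.0 kN


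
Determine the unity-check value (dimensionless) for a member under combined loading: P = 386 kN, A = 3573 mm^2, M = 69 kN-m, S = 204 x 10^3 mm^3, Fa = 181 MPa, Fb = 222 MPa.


f_a = P / A = 386000.0 / 3573 = 108.0325 MPa
f_b = M / S = 69000000.0 / 204000.0 = 338.2353 MPa
Ratio = f_a / Fa + f_b / Fb
= 108.0325 / 181 + 338.2353 / 222
= 2.1204 (dimensionless)

2.1204 (dimensionless)


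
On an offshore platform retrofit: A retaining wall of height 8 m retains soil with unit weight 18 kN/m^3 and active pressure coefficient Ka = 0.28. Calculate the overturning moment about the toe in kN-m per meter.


Pa = 0.5 * Ka * gamma * H^2
= 0.5 * 0.28 * 18 * 8^2
= 161.28 kN/m
Arm = H / 3 = 8 / 3 = 2.6667 m
Mo = Pa * arm = Pa * H / 3 = 161.28 * 8 / 3 = 430.08 kN-m/m

430.08 kN-m/m


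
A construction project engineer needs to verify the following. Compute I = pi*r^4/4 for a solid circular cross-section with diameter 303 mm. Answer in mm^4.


r = d / 2 = 303 / 2 = 151.5 mm
I = pi * r^4 / 4 = pi * 151.5^4 / 4
= 413752292.13 mm^4

413752292.13 mm^4


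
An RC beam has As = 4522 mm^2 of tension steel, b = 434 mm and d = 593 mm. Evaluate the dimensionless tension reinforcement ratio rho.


rho = As / (b * d)
= 4522 / (434 * 593)
= 4522 / 257362
= 0.017571 (dimensionless)

0.017571 (dimensionless)


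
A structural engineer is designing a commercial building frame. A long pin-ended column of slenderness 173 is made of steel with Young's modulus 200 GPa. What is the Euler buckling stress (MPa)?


sigma_cr = pi^2 * E / lambda^2
= 9.8696 * 200000.0 / 173^2
= 9.8696 * 200000.0 / 29929
= 65.9535 MPa

65.9535 MPa


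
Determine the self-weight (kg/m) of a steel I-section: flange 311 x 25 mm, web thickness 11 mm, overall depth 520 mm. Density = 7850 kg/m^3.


A_flanges = 2 * 311 * 25 = 15550 mm^2
A_web = (520 - 2 * 25) * 11 = 5170 mm^2
A_total = 15550 + 5170 = 20720 mm^2 = 0.020720 m^2
Weight = rho * A = 7850 * 0.020720 = 162.652 kg/m

162.652 kg/m


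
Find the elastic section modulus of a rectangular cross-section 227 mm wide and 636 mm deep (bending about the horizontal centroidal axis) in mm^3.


S = b * h^2 / 6
= 227 * 636^2 / 6
= 227 * 404496 / 6
= 15303432.0 mm^3

15303432.0 mm^3


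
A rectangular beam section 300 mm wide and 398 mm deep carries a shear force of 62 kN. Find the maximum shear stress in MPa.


A = b * h = 300 * 398 = 119400 mm^2
V = 62 kN = 62000.0 N
tau_max = 1.5 * V / A = 1.5 * 62000.0 / 119400
= 0.7789 MPa

0.7789 MPa


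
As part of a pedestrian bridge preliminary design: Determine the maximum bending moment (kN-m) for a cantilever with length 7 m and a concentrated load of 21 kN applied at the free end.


For a cantilever with a point load at the free end:
M_max = P * L = 21 * 7 = 147 kN-m

147 kN-m


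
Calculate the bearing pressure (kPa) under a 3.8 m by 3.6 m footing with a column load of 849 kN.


A = 3.8 * 3.6 = 13.68 m^2
q = P / A = 849 / 13.68
= 62.0614 kPa

62.0614 kPa


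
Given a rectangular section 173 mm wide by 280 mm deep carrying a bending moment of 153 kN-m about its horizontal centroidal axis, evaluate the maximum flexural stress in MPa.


I = b * h^3 / 12 = 173 * 280^3 / 12 = 316474666.67 mm^4
y = h / 2 = 280 / 2 = 140.0 mm
M = 153 kN-m = 153000000.0 N-mm
sigma = M * y / I = 153000000.0 * 140.0 / 316474666.67
= 67.68 MPa

67.68 MPa


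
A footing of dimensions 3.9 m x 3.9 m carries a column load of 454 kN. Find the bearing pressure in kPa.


A = 3.9 * 3.9 = 15.21 m^2
q = P / A = 454 / 15.21
= 29.8488 kPa

29.8488 kPa


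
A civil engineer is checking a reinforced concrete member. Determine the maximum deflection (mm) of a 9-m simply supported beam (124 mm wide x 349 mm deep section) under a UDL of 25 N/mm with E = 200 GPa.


I = 124 * 349^3 / 12 = 439255006.33 mm^4
L = 9000.0 mm, w = 25 N/mm, E = 200000.0 MPa
delta = 5 * w * L^4 / (384 * E * I)
= 5 * 25 * 9000.0^4 / (384 * 200000.0 * 439255006.33)
= 24.311 mm

24.311 mm


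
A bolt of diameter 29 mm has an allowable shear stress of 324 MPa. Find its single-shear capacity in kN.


A = pi * d^2 / 4 = pi * 29^2 / 4 = 660.5199 mm^2
V = f_v * A / 1000 = 324 * 660.5199 / 1000
= 214.0084 kN

214.0084 kN


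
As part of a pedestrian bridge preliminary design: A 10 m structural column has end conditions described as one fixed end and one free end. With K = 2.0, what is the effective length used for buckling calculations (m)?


L_eff = K * L
= 2.0 * 10
= 20.0 m

20.0 m


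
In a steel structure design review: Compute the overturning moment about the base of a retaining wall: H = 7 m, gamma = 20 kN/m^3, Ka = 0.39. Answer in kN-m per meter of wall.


Pa = 0.5 * Ka * gamma * H^2
= 0.5 * 0.39 * 20 * 7^2
= 191.1 kN/m
Arm = H / 3 = 7 / 3 = 2.3333 m
Mo = Pa * arm = Pa * H / 3 = 191.1 * 7 / 3 = 445.9 kN-m/m

445.9 kN-m/m


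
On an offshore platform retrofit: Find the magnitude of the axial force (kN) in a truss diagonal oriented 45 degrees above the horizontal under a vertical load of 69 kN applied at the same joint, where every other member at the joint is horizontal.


At the joint, only the diagonal has a vertical component, so vertical equilibrium gives:
F * sin(45) = 69
F = 69 / sin(45)
= 69 / 0.707107
= 97.58 kN

97.58 kN


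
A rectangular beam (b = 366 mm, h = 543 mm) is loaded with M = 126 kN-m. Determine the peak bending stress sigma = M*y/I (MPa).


I = b * h^3 / 12 = 366 * 543^3 / 12 = 4883141713.5 mm^4
y = h / 2 = 543 / 2 = 271.5 mm
M = 126 kN-m = 126000000.0 N-mm
sigma = M * y / I = 126000000.0 * 271.5 / 4883141713.5
= 7.01 MPa

7.01 MPa


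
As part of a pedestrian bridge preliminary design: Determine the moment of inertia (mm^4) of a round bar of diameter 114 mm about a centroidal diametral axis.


r = d / 2 = 114 / 2 = 57.0 mm
I = pi * r^4 / 4 = pi * 57.0^4 / 4
= 8290663.8 mm^4

8290663.8 mm^4


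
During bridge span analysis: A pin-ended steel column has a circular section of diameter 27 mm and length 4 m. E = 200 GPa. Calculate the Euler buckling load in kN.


I = pi * d^4 / 64 = 26087.05 mm^4
L = 4000.0 mm
P_cr = pi^2 * E * I / L^2
= 9.8696 * 200000.0 * 26087.05 / 4000.0^2
= 3218.36 N = 3.2184 kN

3.2184 kN


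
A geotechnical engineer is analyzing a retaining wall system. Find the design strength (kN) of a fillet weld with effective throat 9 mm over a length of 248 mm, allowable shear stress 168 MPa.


Strength = throat * length * allowable stress
= 9 * 248 * 168 N
= 374976 N
= 374.98 kN

374.98 kN


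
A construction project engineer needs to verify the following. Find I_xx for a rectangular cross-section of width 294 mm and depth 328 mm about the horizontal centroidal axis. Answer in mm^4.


I = b * h^3 / 12
= 294 * 328^3 / 12
= 294 * 35287552 / 12
= 864545024.0 mm^4

864545024.0 mm^4


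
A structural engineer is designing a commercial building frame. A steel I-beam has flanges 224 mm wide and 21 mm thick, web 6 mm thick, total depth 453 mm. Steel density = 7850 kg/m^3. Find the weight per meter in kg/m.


A_flanges = 2 * 224 * 21 = 9408 mm^2
A_web = (453 - 2 * 21) * 6 = 2466 mm^2
A_total = 9408 + 2466 = 11874 mm^2 = 0.011874 m^2
Weight = rho * A = 7850 * 0.011874 = 93.2109 kg/m

93.2109 kg/m


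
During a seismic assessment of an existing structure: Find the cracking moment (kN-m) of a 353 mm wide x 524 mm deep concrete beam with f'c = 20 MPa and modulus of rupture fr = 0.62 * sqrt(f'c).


fr = 0.62 * sqrt(20) = 0.62 * 4.4721 = 2.7727 MPa
I = 353 * 524^3 / 12 = 4232405989.33 mm^4
y_t = 262.0 mm
M_cr = fr * I / y_t = 2.7727 * 4232405989.33 / 262.0 N-mm
= 44.7912 kN-m

44.7912 kN-m


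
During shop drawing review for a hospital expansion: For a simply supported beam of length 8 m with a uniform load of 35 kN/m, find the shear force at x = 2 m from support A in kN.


R_A = w * L / 2 = 35 * 8 / 2 = 140.0 kN
V(x) = R_A - w * x = 140.0 - 35 * 2
= 70.0 kN

70.0 kN
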